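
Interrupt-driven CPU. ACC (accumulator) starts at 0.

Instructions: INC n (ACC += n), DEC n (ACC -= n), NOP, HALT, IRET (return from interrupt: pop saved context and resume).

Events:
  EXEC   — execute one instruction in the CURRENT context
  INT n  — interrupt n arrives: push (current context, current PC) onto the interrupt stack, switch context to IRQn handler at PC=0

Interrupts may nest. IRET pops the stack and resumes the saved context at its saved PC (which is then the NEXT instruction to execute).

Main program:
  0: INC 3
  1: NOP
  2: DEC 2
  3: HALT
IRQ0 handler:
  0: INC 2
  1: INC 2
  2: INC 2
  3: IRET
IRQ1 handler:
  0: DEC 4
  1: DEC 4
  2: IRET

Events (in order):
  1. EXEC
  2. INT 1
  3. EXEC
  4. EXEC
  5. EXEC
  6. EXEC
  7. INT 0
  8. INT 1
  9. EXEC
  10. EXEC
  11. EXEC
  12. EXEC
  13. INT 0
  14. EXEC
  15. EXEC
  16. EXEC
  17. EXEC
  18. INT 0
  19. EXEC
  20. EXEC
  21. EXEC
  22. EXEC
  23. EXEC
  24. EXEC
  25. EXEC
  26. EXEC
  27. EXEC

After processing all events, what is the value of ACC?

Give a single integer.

Answer: 3

Derivation:
Event 1 (EXEC): [MAIN] PC=0: INC 3 -> ACC=3
Event 2 (INT 1): INT 1 arrives: push (MAIN, PC=1), enter IRQ1 at PC=0 (depth now 1)
Event 3 (EXEC): [IRQ1] PC=0: DEC 4 -> ACC=-1
Event 4 (EXEC): [IRQ1] PC=1: DEC 4 -> ACC=-5
Event 5 (EXEC): [IRQ1] PC=2: IRET -> resume MAIN at PC=1 (depth now 0)
Event 6 (EXEC): [MAIN] PC=1: NOP
Event 7 (INT 0): INT 0 arrives: push (MAIN, PC=2), enter IRQ0 at PC=0 (depth now 1)
Event 8 (INT 1): INT 1 arrives: push (IRQ0, PC=0), enter IRQ1 at PC=0 (depth now 2)
Event 9 (EXEC): [IRQ1] PC=0: DEC 4 -> ACC=-9
Event 10 (EXEC): [IRQ1] PC=1: DEC 4 -> ACC=-13
Event 11 (EXEC): [IRQ1] PC=2: IRET -> resume IRQ0 at PC=0 (depth now 1)
Event 12 (EXEC): [IRQ0] PC=0: INC 2 -> ACC=-11
Event 13 (INT 0): INT 0 arrives: push (IRQ0, PC=1), enter IRQ0 at PC=0 (depth now 2)
Event 14 (EXEC): [IRQ0] PC=0: INC 2 -> ACC=-9
Event 15 (EXEC): [IRQ0] PC=1: INC 2 -> ACC=-7
Event 16 (EXEC): [IRQ0] PC=2: INC 2 -> ACC=-5
Event 17 (EXEC): [IRQ0] PC=3: IRET -> resume IRQ0 at PC=1 (depth now 1)
Event 18 (INT 0): INT 0 arrives: push (IRQ0, PC=1), enter IRQ0 at PC=0 (depth now 2)
Event 19 (EXEC): [IRQ0] PC=0: INC 2 -> ACC=-3
Event 20 (EXEC): [IRQ0] PC=1: INC 2 -> ACC=-1
Event 21 (EXEC): [IRQ0] PC=2: INC 2 -> ACC=1
Event 22 (EXEC): [IRQ0] PC=3: IRET -> resume IRQ0 at PC=1 (depth now 1)
Event 23 (EXEC): [IRQ0] PC=1: INC 2 -> ACC=3
Event 24 (EXEC): [IRQ0] PC=2: INC 2 -> ACC=5
Event 25 (EXEC): [IRQ0] PC=3: IRET -> resume MAIN at PC=2 (depth now 0)
Event 26 (EXEC): [MAIN] PC=2: DEC 2 -> ACC=3
Event 27 (EXEC): [MAIN] PC=3: HALT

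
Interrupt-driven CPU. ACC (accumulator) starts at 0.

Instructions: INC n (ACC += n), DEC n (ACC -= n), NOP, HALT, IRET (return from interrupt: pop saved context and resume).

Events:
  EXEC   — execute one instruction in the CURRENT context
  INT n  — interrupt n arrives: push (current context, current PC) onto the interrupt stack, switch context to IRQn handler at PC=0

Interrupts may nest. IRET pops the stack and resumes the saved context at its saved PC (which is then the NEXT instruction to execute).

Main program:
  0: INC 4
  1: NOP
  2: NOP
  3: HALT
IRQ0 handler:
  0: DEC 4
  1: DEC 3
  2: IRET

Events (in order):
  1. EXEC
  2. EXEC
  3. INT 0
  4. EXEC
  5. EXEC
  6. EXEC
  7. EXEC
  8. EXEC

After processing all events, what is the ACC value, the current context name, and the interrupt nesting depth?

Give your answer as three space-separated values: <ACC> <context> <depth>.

Answer: -3 MAIN 0

Derivation:
Event 1 (EXEC): [MAIN] PC=0: INC 4 -> ACC=4
Event 2 (EXEC): [MAIN] PC=1: NOP
Event 3 (INT 0): INT 0 arrives: push (MAIN, PC=2), enter IRQ0 at PC=0 (depth now 1)
Event 4 (EXEC): [IRQ0] PC=0: DEC 4 -> ACC=0
Event 5 (EXEC): [IRQ0] PC=1: DEC 3 -> ACC=-3
Event 6 (EXEC): [IRQ0] PC=2: IRET -> resume MAIN at PC=2 (depth now 0)
Event 7 (EXEC): [MAIN] PC=2: NOP
Event 8 (EXEC): [MAIN] PC=3: HALT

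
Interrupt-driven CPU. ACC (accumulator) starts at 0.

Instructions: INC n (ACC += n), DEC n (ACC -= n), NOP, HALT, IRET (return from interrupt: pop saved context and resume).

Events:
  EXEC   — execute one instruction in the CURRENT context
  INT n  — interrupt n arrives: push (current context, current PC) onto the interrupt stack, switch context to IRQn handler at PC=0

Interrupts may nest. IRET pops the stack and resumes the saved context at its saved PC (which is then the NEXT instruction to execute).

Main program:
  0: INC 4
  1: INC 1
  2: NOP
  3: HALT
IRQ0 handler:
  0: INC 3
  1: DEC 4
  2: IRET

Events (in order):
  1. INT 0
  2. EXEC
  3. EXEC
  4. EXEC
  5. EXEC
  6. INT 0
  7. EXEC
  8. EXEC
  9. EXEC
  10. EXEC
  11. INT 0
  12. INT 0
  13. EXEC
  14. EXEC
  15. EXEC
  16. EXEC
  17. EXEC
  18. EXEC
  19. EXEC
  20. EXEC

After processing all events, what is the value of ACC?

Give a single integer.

Answer: 1

Derivation:
Event 1 (INT 0): INT 0 arrives: push (MAIN, PC=0), enter IRQ0 at PC=0 (depth now 1)
Event 2 (EXEC): [IRQ0] PC=0: INC 3 -> ACC=3
Event 3 (EXEC): [IRQ0] PC=1: DEC 4 -> ACC=-1
Event 4 (EXEC): [IRQ0] PC=2: IRET -> resume MAIN at PC=0 (depth now 0)
Event 5 (EXEC): [MAIN] PC=0: INC 4 -> ACC=3
Event 6 (INT 0): INT 0 arrives: push (MAIN, PC=1), enter IRQ0 at PC=0 (depth now 1)
Event 7 (EXEC): [IRQ0] PC=0: INC 3 -> ACC=6
Event 8 (EXEC): [IRQ0] PC=1: DEC 4 -> ACC=2
Event 9 (EXEC): [IRQ0] PC=2: IRET -> resume MAIN at PC=1 (depth now 0)
Event 10 (EXEC): [MAIN] PC=1: INC 1 -> ACC=3
Event 11 (INT 0): INT 0 arrives: push (MAIN, PC=2), enter IRQ0 at PC=0 (depth now 1)
Event 12 (INT 0): INT 0 arrives: push (IRQ0, PC=0), enter IRQ0 at PC=0 (depth now 2)
Event 13 (EXEC): [IRQ0] PC=0: INC 3 -> ACC=6
Event 14 (EXEC): [IRQ0] PC=1: DEC 4 -> ACC=2
Event 15 (EXEC): [IRQ0] PC=2: IRET -> resume IRQ0 at PC=0 (depth now 1)
Event 16 (EXEC): [IRQ0] PC=0: INC 3 -> ACC=5
Event 17 (EXEC): [IRQ0] PC=1: DEC 4 -> ACC=1
Event 18 (EXEC): [IRQ0] PC=2: IRET -> resume MAIN at PC=2 (depth now 0)
Event 19 (EXEC): [MAIN] PC=2: NOP
Event 20 (EXEC): [MAIN] PC=3: HALT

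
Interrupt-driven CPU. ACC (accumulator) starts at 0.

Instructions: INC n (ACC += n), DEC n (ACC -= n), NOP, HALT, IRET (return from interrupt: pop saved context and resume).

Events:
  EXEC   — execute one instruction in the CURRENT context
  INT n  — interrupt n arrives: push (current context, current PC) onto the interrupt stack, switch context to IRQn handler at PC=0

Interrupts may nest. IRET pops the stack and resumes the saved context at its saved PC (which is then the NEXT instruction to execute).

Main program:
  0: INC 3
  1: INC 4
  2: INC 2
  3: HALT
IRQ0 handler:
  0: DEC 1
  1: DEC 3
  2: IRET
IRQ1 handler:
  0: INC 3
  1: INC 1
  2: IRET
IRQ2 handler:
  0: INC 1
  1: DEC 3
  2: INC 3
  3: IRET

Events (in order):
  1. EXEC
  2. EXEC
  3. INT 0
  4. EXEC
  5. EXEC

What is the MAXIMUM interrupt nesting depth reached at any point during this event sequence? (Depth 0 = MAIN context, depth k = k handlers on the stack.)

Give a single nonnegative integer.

Event 1 (EXEC): [MAIN] PC=0: INC 3 -> ACC=3 [depth=0]
Event 2 (EXEC): [MAIN] PC=1: INC 4 -> ACC=7 [depth=0]
Event 3 (INT 0): INT 0 arrives: push (MAIN, PC=2), enter IRQ0 at PC=0 (depth now 1) [depth=1]
Event 4 (EXEC): [IRQ0] PC=0: DEC 1 -> ACC=6 [depth=1]
Event 5 (EXEC): [IRQ0] PC=1: DEC 3 -> ACC=3 [depth=1]
Max depth observed: 1

Answer: 1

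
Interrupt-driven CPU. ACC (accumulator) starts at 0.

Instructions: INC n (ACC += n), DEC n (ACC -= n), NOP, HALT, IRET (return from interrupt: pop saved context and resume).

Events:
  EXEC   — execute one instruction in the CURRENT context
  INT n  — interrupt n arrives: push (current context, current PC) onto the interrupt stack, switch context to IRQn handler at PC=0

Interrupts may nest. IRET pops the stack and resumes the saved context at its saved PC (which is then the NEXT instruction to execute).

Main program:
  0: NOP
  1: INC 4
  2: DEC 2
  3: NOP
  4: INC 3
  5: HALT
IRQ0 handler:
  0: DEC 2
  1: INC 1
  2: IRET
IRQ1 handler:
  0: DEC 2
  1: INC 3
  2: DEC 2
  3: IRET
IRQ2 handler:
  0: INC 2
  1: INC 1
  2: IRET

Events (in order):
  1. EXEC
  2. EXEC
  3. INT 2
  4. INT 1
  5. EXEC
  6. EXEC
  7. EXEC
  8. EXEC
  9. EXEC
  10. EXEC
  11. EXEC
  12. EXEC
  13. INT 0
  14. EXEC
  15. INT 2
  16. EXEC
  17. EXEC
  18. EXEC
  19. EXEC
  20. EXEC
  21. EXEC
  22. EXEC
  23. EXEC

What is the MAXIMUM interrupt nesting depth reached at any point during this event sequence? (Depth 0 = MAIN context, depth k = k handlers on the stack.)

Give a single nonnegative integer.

Event 1 (EXEC): [MAIN] PC=0: NOP [depth=0]
Event 2 (EXEC): [MAIN] PC=1: INC 4 -> ACC=4 [depth=0]
Event 3 (INT 2): INT 2 arrives: push (MAIN, PC=2), enter IRQ2 at PC=0 (depth now 1) [depth=1]
Event 4 (INT 1): INT 1 arrives: push (IRQ2, PC=0), enter IRQ1 at PC=0 (depth now 2) [depth=2]
Event 5 (EXEC): [IRQ1] PC=0: DEC 2 -> ACC=2 [depth=2]
Event 6 (EXEC): [IRQ1] PC=1: INC 3 -> ACC=5 [depth=2]
Event 7 (EXEC): [IRQ1] PC=2: DEC 2 -> ACC=3 [depth=2]
Event 8 (EXEC): [IRQ1] PC=3: IRET -> resume IRQ2 at PC=0 (depth now 1) [depth=1]
Event 9 (EXEC): [IRQ2] PC=0: INC 2 -> ACC=5 [depth=1]
Event 10 (EXEC): [IRQ2] PC=1: INC 1 -> ACC=6 [depth=1]
Event 11 (EXEC): [IRQ2] PC=2: IRET -> resume MAIN at PC=2 (depth now 0) [depth=0]
Event 12 (EXEC): [MAIN] PC=2: DEC 2 -> ACC=4 [depth=0]
Event 13 (INT 0): INT 0 arrives: push (MAIN, PC=3), enter IRQ0 at PC=0 (depth now 1) [depth=1]
Event 14 (EXEC): [IRQ0] PC=0: DEC 2 -> ACC=2 [depth=1]
Event 15 (INT 2): INT 2 arrives: push (IRQ0, PC=1), enter IRQ2 at PC=0 (depth now 2) [depth=2]
Event 16 (EXEC): [IRQ2] PC=0: INC 2 -> ACC=4 [depth=2]
Event 17 (EXEC): [IRQ2] PC=1: INC 1 -> ACC=5 [depth=2]
Event 18 (EXEC): [IRQ2] PC=2: IRET -> resume IRQ0 at PC=1 (depth now 1) [depth=1]
Event 19 (EXEC): [IRQ0] PC=1: INC 1 -> ACC=6 [depth=1]
Event 20 (EXEC): [IRQ0] PC=2: IRET -> resume MAIN at PC=3 (depth now 0) [depth=0]
Event 21 (EXEC): [MAIN] PC=3: NOP [depth=0]
Event 22 (EXEC): [MAIN] PC=4: INC 3 -> ACC=9 [depth=0]
Event 23 (EXEC): [MAIN] PC=5: HALT [depth=0]
Max depth observed: 2

Answer: 2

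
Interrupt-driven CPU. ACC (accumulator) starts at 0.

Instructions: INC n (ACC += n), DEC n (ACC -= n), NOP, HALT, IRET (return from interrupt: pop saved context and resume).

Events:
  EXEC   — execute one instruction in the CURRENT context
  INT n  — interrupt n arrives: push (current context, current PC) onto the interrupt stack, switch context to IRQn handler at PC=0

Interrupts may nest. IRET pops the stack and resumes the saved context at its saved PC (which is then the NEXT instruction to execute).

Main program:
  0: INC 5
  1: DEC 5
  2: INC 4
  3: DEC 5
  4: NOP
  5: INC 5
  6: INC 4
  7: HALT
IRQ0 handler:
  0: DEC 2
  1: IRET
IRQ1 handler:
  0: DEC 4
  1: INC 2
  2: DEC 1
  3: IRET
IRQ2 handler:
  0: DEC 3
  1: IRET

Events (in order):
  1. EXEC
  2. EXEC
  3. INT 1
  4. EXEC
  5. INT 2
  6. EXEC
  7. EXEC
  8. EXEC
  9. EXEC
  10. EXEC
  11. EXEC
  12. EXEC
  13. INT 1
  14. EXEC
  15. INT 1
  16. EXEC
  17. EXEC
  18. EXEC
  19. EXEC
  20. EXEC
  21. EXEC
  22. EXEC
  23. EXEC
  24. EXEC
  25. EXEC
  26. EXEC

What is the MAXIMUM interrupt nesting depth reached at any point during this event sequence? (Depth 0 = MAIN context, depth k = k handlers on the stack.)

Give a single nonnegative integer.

Event 1 (EXEC): [MAIN] PC=0: INC 5 -> ACC=5 [depth=0]
Event 2 (EXEC): [MAIN] PC=1: DEC 5 -> ACC=0 [depth=0]
Event 3 (INT 1): INT 1 arrives: push (MAIN, PC=2), enter IRQ1 at PC=0 (depth now 1) [depth=1]
Event 4 (EXEC): [IRQ1] PC=0: DEC 4 -> ACC=-4 [depth=1]
Event 5 (INT 2): INT 2 arrives: push (IRQ1, PC=1), enter IRQ2 at PC=0 (depth now 2) [depth=2]
Event 6 (EXEC): [IRQ2] PC=0: DEC 3 -> ACC=-7 [depth=2]
Event 7 (EXEC): [IRQ2] PC=1: IRET -> resume IRQ1 at PC=1 (depth now 1) [depth=1]
Event 8 (EXEC): [IRQ1] PC=1: INC 2 -> ACC=-5 [depth=1]
Event 9 (EXEC): [IRQ1] PC=2: DEC 1 -> ACC=-6 [depth=1]
Event 10 (EXEC): [IRQ1] PC=3: IRET -> resume MAIN at PC=2 (depth now 0) [depth=0]
Event 11 (EXEC): [MAIN] PC=2: INC 4 -> ACC=-2 [depth=0]
Event 12 (EXEC): [MAIN] PC=3: DEC 5 -> ACC=-7 [depth=0]
Event 13 (INT 1): INT 1 arrives: push (MAIN, PC=4), enter IRQ1 at PC=0 (depth now 1) [depth=1]
Event 14 (EXEC): [IRQ1] PC=0: DEC 4 -> ACC=-11 [depth=1]
Event 15 (INT 1): INT 1 arrives: push (IRQ1, PC=1), enter IRQ1 at PC=0 (depth now 2) [depth=2]
Event 16 (EXEC): [IRQ1] PC=0: DEC 4 -> ACC=-15 [depth=2]
Event 17 (EXEC): [IRQ1] PC=1: INC 2 -> ACC=-13 [depth=2]
Event 18 (EXEC): [IRQ1] PC=2: DEC 1 -> ACC=-14 [depth=2]
Event 19 (EXEC): [IRQ1] PC=3: IRET -> resume IRQ1 at PC=1 (depth now 1) [depth=1]
Event 20 (EXEC): [IRQ1] PC=1: INC 2 -> ACC=-12 [depth=1]
Event 21 (EXEC): [IRQ1] PC=2: DEC 1 -> ACC=-13 [depth=1]
Event 22 (EXEC): [IRQ1] PC=3: IRET -> resume MAIN at PC=4 (depth now 0) [depth=0]
Event 23 (EXEC): [MAIN] PC=4: NOP [depth=0]
Event 24 (EXEC): [MAIN] PC=5: INC 5 -> ACC=-8 [depth=0]
Event 25 (EXEC): [MAIN] PC=6: INC 4 -> ACC=-4 [depth=0]
Event 26 (EXEC): [MAIN] PC=7: HALT [depth=0]
Max depth observed: 2

Answer: 2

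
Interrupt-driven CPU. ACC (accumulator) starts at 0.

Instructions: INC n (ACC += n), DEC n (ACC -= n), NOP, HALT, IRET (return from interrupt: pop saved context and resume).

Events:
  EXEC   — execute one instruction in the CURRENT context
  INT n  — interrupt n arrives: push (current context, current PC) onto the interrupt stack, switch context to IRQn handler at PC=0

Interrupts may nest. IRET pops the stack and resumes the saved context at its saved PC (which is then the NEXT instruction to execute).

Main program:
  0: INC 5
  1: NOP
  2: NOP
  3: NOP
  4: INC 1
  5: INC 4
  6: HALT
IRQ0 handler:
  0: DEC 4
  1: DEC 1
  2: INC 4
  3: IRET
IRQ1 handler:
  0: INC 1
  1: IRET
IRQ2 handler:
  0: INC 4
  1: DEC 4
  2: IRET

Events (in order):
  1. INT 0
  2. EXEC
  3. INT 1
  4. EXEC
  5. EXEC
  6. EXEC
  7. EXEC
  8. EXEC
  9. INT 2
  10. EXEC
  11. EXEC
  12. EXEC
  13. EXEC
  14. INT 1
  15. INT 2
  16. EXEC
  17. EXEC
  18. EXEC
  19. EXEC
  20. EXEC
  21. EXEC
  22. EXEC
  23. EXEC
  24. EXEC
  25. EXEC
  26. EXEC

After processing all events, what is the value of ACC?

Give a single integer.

Answer: 11

Derivation:
Event 1 (INT 0): INT 0 arrives: push (MAIN, PC=0), enter IRQ0 at PC=0 (depth now 1)
Event 2 (EXEC): [IRQ0] PC=0: DEC 4 -> ACC=-4
Event 3 (INT 1): INT 1 arrives: push (IRQ0, PC=1), enter IRQ1 at PC=0 (depth now 2)
Event 4 (EXEC): [IRQ1] PC=0: INC 1 -> ACC=-3
Event 5 (EXEC): [IRQ1] PC=1: IRET -> resume IRQ0 at PC=1 (depth now 1)
Event 6 (EXEC): [IRQ0] PC=1: DEC 1 -> ACC=-4
Event 7 (EXEC): [IRQ0] PC=2: INC 4 -> ACC=0
Event 8 (EXEC): [IRQ0] PC=3: IRET -> resume MAIN at PC=0 (depth now 0)
Event 9 (INT 2): INT 2 arrives: push (MAIN, PC=0), enter IRQ2 at PC=0 (depth now 1)
Event 10 (EXEC): [IRQ2] PC=0: INC 4 -> ACC=4
Event 11 (EXEC): [IRQ2] PC=1: DEC 4 -> ACC=0
Event 12 (EXEC): [IRQ2] PC=2: IRET -> resume MAIN at PC=0 (depth now 0)
Event 13 (EXEC): [MAIN] PC=0: INC 5 -> ACC=5
Event 14 (INT 1): INT 1 arrives: push (MAIN, PC=1), enter IRQ1 at PC=0 (depth now 1)
Event 15 (INT 2): INT 2 arrives: push (IRQ1, PC=0), enter IRQ2 at PC=0 (depth now 2)
Event 16 (EXEC): [IRQ2] PC=0: INC 4 -> ACC=9
Event 17 (EXEC): [IRQ2] PC=1: DEC 4 -> ACC=5
Event 18 (EXEC): [IRQ2] PC=2: IRET -> resume IRQ1 at PC=0 (depth now 1)
Event 19 (EXEC): [IRQ1] PC=0: INC 1 -> ACC=6
Event 20 (EXEC): [IRQ1] PC=1: IRET -> resume MAIN at PC=1 (depth now 0)
Event 21 (EXEC): [MAIN] PC=1: NOP
Event 22 (EXEC): [MAIN] PC=2: NOP
Event 23 (EXEC): [MAIN] PC=3: NOP
Event 24 (EXEC): [MAIN] PC=4: INC 1 -> ACC=7
Event 25 (EXEC): [MAIN] PC=5: INC 4 -> ACC=11
Event 26 (EXEC): [MAIN] PC=6: HALT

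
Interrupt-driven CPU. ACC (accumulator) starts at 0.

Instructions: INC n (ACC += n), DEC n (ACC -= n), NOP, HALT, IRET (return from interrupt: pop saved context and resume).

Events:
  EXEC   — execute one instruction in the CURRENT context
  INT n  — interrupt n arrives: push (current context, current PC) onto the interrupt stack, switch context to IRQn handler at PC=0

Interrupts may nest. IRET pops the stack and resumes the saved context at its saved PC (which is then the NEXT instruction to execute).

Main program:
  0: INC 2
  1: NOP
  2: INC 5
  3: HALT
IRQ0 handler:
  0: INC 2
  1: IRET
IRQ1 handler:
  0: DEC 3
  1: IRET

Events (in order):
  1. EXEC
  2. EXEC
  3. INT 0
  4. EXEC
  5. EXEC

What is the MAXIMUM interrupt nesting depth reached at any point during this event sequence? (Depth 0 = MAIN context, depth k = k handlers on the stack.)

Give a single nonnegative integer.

Answer: 1

Derivation:
Event 1 (EXEC): [MAIN] PC=0: INC 2 -> ACC=2 [depth=0]
Event 2 (EXEC): [MAIN] PC=1: NOP [depth=0]
Event 3 (INT 0): INT 0 arrives: push (MAIN, PC=2), enter IRQ0 at PC=0 (depth now 1) [depth=1]
Event 4 (EXEC): [IRQ0] PC=0: INC 2 -> ACC=4 [depth=1]
Event 5 (EXEC): [IRQ0] PC=1: IRET -> resume MAIN at PC=2 (depth now 0) [depth=0]
Max depth observed: 1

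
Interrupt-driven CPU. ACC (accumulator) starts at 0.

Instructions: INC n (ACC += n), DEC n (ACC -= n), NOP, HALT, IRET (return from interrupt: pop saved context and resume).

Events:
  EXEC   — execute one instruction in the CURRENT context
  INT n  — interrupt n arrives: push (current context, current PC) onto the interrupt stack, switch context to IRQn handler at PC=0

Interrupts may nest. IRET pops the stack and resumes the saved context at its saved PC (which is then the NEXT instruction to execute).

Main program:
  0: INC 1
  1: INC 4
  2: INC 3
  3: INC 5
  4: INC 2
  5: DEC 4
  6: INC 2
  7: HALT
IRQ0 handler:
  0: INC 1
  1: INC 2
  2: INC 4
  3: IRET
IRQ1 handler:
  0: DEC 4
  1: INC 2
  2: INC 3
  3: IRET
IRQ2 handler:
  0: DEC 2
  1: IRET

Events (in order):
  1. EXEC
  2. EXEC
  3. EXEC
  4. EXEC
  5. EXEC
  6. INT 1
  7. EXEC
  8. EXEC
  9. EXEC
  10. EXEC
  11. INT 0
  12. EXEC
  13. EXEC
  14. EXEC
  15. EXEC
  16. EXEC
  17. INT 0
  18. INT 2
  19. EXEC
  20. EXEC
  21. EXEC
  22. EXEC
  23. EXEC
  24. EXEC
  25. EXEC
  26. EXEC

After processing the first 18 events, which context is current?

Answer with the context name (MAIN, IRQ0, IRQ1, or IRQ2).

Answer: IRQ2

Derivation:
Event 1 (EXEC): [MAIN] PC=0: INC 1 -> ACC=1
Event 2 (EXEC): [MAIN] PC=1: INC 4 -> ACC=5
Event 3 (EXEC): [MAIN] PC=2: INC 3 -> ACC=8
Event 4 (EXEC): [MAIN] PC=3: INC 5 -> ACC=13
Event 5 (EXEC): [MAIN] PC=4: INC 2 -> ACC=15
Event 6 (INT 1): INT 1 arrives: push (MAIN, PC=5), enter IRQ1 at PC=0 (depth now 1)
Event 7 (EXEC): [IRQ1] PC=0: DEC 4 -> ACC=11
Event 8 (EXEC): [IRQ1] PC=1: INC 2 -> ACC=13
Event 9 (EXEC): [IRQ1] PC=2: INC 3 -> ACC=16
Event 10 (EXEC): [IRQ1] PC=3: IRET -> resume MAIN at PC=5 (depth now 0)
Event 11 (INT 0): INT 0 arrives: push (MAIN, PC=5), enter IRQ0 at PC=0 (depth now 1)
Event 12 (EXEC): [IRQ0] PC=0: INC 1 -> ACC=17
Event 13 (EXEC): [IRQ0] PC=1: INC 2 -> ACC=19
Event 14 (EXEC): [IRQ0] PC=2: INC 4 -> ACC=23
Event 15 (EXEC): [IRQ0] PC=3: IRET -> resume MAIN at PC=5 (depth now 0)
Event 16 (EXEC): [MAIN] PC=5: DEC 4 -> ACC=19
Event 17 (INT 0): INT 0 arrives: push (MAIN, PC=6), enter IRQ0 at PC=0 (depth now 1)
Event 18 (INT 2): INT 2 arrives: push (IRQ0, PC=0), enter IRQ2 at PC=0 (depth now 2)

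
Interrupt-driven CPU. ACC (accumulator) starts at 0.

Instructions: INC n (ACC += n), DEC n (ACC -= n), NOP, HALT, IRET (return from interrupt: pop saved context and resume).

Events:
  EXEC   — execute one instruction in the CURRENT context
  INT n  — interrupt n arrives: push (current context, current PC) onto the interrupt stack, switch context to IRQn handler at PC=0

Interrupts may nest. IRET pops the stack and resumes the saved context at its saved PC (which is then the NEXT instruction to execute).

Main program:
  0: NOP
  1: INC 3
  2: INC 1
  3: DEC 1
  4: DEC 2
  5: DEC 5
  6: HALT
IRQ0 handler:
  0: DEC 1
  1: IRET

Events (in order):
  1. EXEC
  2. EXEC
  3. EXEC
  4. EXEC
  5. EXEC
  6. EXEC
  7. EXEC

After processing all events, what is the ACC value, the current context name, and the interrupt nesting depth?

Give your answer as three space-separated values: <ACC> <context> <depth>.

Event 1 (EXEC): [MAIN] PC=0: NOP
Event 2 (EXEC): [MAIN] PC=1: INC 3 -> ACC=3
Event 3 (EXEC): [MAIN] PC=2: INC 1 -> ACC=4
Event 4 (EXEC): [MAIN] PC=3: DEC 1 -> ACC=3
Event 5 (EXEC): [MAIN] PC=4: DEC 2 -> ACC=1
Event 6 (EXEC): [MAIN] PC=5: DEC 5 -> ACC=-4
Event 7 (EXEC): [MAIN] PC=6: HALT

Answer: -4 MAIN 0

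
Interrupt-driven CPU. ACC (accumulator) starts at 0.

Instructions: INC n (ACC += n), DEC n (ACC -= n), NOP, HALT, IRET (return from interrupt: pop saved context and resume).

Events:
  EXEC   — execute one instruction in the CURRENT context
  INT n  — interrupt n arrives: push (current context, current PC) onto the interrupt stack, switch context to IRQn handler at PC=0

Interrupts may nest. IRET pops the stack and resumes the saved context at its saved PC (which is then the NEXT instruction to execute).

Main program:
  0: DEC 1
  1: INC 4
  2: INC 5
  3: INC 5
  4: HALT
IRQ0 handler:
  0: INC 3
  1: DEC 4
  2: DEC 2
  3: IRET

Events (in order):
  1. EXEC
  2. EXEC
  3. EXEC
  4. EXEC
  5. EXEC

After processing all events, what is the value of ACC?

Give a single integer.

Event 1 (EXEC): [MAIN] PC=0: DEC 1 -> ACC=-1
Event 2 (EXEC): [MAIN] PC=1: INC 4 -> ACC=3
Event 3 (EXEC): [MAIN] PC=2: INC 5 -> ACC=8
Event 4 (EXEC): [MAIN] PC=3: INC 5 -> ACC=13
Event 5 (EXEC): [MAIN] PC=4: HALT

Answer: 13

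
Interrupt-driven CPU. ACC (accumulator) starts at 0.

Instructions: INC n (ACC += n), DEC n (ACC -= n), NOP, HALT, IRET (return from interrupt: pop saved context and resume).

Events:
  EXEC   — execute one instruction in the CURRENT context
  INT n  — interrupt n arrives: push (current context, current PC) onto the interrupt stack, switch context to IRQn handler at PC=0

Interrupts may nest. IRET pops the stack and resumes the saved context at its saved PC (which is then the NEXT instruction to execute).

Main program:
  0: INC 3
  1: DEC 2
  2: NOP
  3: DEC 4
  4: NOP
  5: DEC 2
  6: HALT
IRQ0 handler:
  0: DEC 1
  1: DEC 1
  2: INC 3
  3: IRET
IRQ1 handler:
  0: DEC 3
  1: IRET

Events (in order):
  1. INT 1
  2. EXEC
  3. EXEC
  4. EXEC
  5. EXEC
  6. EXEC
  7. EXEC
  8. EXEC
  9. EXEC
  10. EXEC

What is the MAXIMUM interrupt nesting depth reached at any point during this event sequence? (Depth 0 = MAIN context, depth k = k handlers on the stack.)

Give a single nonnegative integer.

Event 1 (INT 1): INT 1 arrives: push (MAIN, PC=0), enter IRQ1 at PC=0 (depth now 1) [depth=1]
Event 2 (EXEC): [IRQ1] PC=0: DEC 3 -> ACC=-3 [depth=1]
Event 3 (EXEC): [IRQ1] PC=1: IRET -> resume MAIN at PC=0 (depth now 0) [depth=0]
Event 4 (EXEC): [MAIN] PC=0: INC 3 -> ACC=0 [depth=0]
Event 5 (EXEC): [MAIN] PC=1: DEC 2 -> ACC=-2 [depth=0]
Event 6 (EXEC): [MAIN] PC=2: NOP [depth=0]
Event 7 (EXEC): [MAIN] PC=3: DEC 4 -> ACC=-6 [depth=0]
Event 8 (EXEC): [MAIN] PC=4: NOP [depth=0]
Event 9 (EXEC): [MAIN] PC=5: DEC 2 -> ACC=-8 [depth=0]
Event 10 (EXEC): [MAIN] PC=6: HALT [depth=0]
Max depth observed: 1

Answer: 1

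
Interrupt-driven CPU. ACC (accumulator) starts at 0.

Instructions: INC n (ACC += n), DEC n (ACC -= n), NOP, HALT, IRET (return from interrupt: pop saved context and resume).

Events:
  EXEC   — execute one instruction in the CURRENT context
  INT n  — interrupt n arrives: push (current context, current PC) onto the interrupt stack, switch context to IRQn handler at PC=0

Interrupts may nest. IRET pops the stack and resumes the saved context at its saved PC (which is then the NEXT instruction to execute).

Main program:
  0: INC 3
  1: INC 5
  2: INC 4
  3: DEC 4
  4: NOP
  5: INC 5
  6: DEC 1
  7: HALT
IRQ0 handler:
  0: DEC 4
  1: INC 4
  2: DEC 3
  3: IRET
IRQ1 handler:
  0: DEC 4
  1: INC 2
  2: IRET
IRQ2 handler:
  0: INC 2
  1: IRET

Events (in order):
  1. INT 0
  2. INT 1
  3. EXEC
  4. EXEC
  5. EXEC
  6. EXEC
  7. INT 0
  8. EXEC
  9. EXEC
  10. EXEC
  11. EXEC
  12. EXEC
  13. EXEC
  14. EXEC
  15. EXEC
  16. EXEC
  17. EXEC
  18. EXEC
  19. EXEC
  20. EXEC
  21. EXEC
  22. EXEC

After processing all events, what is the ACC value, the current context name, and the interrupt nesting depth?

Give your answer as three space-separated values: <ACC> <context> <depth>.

Answer: 4 MAIN 0

Derivation:
Event 1 (INT 0): INT 0 arrives: push (MAIN, PC=0), enter IRQ0 at PC=0 (depth now 1)
Event 2 (INT 1): INT 1 arrives: push (IRQ0, PC=0), enter IRQ1 at PC=0 (depth now 2)
Event 3 (EXEC): [IRQ1] PC=0: DEC 4 -> ACC=-4
Event 4 (EXEC): [IRQ1] PC=1: INC 2 -> ACC=-2
Event 5 (EXEC): [IRQ1] PC=2: IRET -> resume IRQ0 at PC=0 (depth now 1)
Event 6 (EXEC): [IRQ0] PC=0: DEC 4 -> ACC=-6
Event 7 (INT 0): INT 0 arrives: push (IRQ0, PC=1), enter IRQ0 at PC=0 (depth now 2)
Event 8 (EXEC): [IRQ0] PC=0: DEC 4 -> ACC=-10
Event 9 (EXEC): [IRQ0] PC=1: INC 4 -> ACC=-6
Event 10 (EXEC): [IRQ0] PC=2: DEC 3 -> ACC=-9
Event 11 (EXEC): [IRQ0] PC=3: IRET -> resume IRQ0 at PC=1 (depth now 1)
Event 12 (EXEC): [IRQ0] PC=1: INC 4 -> ACC=-5
Event 13 (EXEC): [IRQ0] PC=2: DEC 3 -> ACC=-8
Event 14 (EXEC): [IRQ0] PC=3: IRET -> resume MAIN at PC=0 (depth now 0)
Event 15 (EXEC): [MAIN] PC=0: INC 3 -> ACC=-5
Event 16 (EXEC): [MAIN] PC=1: INC 5 -> ACC=0
Event 17 (EXEC): [MAIN] PC=2: INC 4 -> ACC=4
Event 18 (EXEC): [MAIN] PC=3: DEC 4 -> ACC=0
Event 19 (EXEC): [MAIN] PC=4: NOP
Event 20 (EXEC): [MAIN] PC=5: INC 5 -> ACC=5
Event 21 (EXEC): [MAIN] PC=6: DEC 1 -> ACC=4
Event 22 (EXEC): [MAIN] PC=7: HALT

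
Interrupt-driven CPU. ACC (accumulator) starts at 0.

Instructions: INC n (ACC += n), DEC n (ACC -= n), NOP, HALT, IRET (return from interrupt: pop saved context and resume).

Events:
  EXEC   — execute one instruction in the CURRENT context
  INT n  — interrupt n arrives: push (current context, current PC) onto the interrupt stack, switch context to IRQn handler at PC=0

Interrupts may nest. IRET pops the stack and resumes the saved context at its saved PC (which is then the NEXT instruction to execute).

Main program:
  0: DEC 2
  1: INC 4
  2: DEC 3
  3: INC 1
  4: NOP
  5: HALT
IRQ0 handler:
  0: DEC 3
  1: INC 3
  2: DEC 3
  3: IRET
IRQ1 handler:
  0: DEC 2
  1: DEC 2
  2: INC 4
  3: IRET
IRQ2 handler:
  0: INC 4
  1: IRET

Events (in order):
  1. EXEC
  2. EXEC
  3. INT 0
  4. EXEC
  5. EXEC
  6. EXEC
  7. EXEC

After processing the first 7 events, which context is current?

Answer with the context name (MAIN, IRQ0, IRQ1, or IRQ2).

Event 1 (EXEC): [MAIN] PC=0: DEC 2 -> ACC=-2
Event 2 (EXEC): [MAIN] PC=1: INC 4 -> ACC=2
Event 3 (INT 0): INT 0 arrives: push (MAIN, PC=2), enter IRQ0 at PC=0 (depth now 1)
Event 4 (EXEC): [IRQ0] PC=0: DEC 3 -> ACC=-1
Event 5 (EXEC): [IRQ0] PC=1: INC 3 -> ACC=2
Event 6 (EXEC): [IRQ0] PC=2: DEC 3 -> ACC=-1
Event 7 (EXEC): [IRQ0] PC=3: IRET -> resume MAIN at PC=2 (depth now 0)

Answer: MAIN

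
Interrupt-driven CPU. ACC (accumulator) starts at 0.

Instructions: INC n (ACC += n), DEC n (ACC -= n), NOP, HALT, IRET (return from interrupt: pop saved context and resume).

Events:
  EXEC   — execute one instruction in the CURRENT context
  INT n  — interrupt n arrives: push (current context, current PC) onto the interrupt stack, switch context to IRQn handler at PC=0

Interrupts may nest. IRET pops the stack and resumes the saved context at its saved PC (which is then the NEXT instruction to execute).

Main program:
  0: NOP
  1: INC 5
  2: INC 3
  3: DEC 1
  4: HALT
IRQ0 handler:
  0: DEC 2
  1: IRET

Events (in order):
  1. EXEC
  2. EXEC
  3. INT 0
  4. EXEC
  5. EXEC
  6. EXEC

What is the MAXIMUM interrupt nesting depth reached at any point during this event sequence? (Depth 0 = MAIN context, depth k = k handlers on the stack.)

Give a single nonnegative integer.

Event 1 (EXEC): [MAIN] PC=0: NOP [depth=0]
Event 2 (EXEC): [MAIN] PC=1: INC 5 -> ACC=5 [depth=0]
Event 3 (INT 0): INT 0 arrives: push (MAIN, PC=2), enter IRQ0 at PC=0 (depth now 1) [depth=1]
Event 4 (EXEC): [IRQ0] PC=0: DEC 2 -> ACC=3 [depth=1]
Event 5 (EXEC): [IRQ0] PC=1: IRET -> resume MAIN at PC=2 (depth now 0) [depth=0]
Event 6 (EXEC): [MAIN] PC=2: INC 3 -> ACC=6 [depth=0]
Max depth observed: 1

Answer: 1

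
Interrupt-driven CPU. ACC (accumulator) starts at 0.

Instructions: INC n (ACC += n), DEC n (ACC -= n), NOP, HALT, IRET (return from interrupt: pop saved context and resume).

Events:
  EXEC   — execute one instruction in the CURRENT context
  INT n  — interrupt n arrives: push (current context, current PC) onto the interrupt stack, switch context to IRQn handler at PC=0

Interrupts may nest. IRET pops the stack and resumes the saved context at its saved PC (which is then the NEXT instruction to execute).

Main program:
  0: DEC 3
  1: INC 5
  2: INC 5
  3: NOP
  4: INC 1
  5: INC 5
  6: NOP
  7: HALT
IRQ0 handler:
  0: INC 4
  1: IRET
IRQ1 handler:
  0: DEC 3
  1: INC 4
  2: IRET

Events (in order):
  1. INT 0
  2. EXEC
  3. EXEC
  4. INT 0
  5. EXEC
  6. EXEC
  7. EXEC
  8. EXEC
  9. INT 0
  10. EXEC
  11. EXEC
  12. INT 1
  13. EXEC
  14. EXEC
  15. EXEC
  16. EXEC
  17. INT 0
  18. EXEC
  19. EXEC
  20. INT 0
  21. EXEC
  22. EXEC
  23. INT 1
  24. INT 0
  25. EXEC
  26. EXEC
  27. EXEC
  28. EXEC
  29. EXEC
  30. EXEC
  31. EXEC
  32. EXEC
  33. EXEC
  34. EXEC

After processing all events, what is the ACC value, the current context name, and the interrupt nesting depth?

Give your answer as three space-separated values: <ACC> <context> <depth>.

Answer: 39 MAIN 0

Derivation:
Event 1 (INT 0): INT 0 arrives: push (MAIN, PC=0), enter IRQ0 at PC=0 (depth now 1)
Event 2 (EXEC): [IRQ0] PC=0: INC 4 -> ACC=4
Event 3 (EXEC): [IRQ0] PC=1: IRET -> resume MAIN at PC=0 (depth now 0)
Event 4 (INT 0): INT 0 arrives: push (MAIN, PC=0), enter IRQ0 at PC=0 (depth now 1)
Event 5 (EXEC): [IRQ0] PC=0: INC 4 -> ACC=8
Event 6 (EXEC): [IRQ0] PC=1: IRET -> resume MAIN at PC=0 (depth now 0)
Event 7 (EXEC): [MAIN] PC=0: DEC 3 -> ACC=5
Event 8 (EXEC): [MAIN] PC=1: INC 5 -> ACC=10
Event 9 (INT 0): INT 0 arrives: push (MAIN, PC=2), enter IRQ0 at PC=0 (depth now 1)
Event 10 (EXEC): [IRQ0] PC=0: INC 4 -> ACC=14
Event 11 (EXEC): [IRQ0] PC=1: IRET -> resume MAIN at PC=2 (depth now 0)
Event 12 (INT 1): INT 1 arrives: push (MAIN, PC=2), enter IRQ1 at PC=0 (depth now 1)
Event 13 (EXEC): [IRQ1] PC=0: DEC 3 -> ACC=11
Event 14 (EXEC): [IRQ1] PC=1: INC 4 -> ACC=15
Event 15 (EXEC): [IRQ1] PC=2: IRET -> resume MAIN at PC=2 (depth now 0)
Event 16 (EXEC): [MAIN] PC=2: INC 5 -> ACC=20
Event 17 (INT 0): INT 0 arrives: push (MAIN, PC=3), enter IRQ0 at PC=0 (depth now 1)
Event 18 (EXEC): [IRQ0] PC=0: INC 4 -> ACC=24
Event 19 (EXEC): [IRQ0] PC=1: IRET -> resume MAIN at PC=3 (depth now 0)
Event 20 (INT 0): INT 0 arrives: push (MAIN, PC=3), enter IRQ0 at PC=0 (depth now 1)
Event 21 (EXEC): [IRQ0] PC=0: INC 4 -> ACC=28
Event 22 (EXEC): [IRQ0] PC=1: IRET -> resume MAIN at PC=3 (depth now 0)
Event 23 (INT 1): INT 1 arrives: push (MAIN, PC=3), enter IRQ1 at PC=0 (depth now 1)
Event 24 (INT 0): INT 0 arrives: push (IRQ1, PC=0), enter IRQ0 at PC=0 (depth now 2)
Event 25 (EXEC): [IRQ0] PC=0: INC 4 -> ACC=32
Event 26 (EXEC): [IRQ0] PC=1: IRET -> resume IRQ1 at PC=0 (depth now 1)
Event 27 (EXEC): [IRQ1] PC=0: DEC 3 -> ACC=29
Event 28 (EXEC): [IRQ1] PC=1: INC 4 -> ACC=33
Event 29 (EXEC): [IRQ1] PC=2: IRET -> resume MAIN at PC=3 (depth now 0)
Event 30 (EXEC): [MAIN] PC=3: NOP
Event 31 (EXEC): [MAIN] PC=4: INC 1 -> ACC=34
Event 32 (EXEC): [MAIN] PC=5: INC 5 -> ACC=39
Event 33 (EXEC): [MAIN] PC=6: NOP
Event 34 (EXEC): [MAIN] PC=7: HALT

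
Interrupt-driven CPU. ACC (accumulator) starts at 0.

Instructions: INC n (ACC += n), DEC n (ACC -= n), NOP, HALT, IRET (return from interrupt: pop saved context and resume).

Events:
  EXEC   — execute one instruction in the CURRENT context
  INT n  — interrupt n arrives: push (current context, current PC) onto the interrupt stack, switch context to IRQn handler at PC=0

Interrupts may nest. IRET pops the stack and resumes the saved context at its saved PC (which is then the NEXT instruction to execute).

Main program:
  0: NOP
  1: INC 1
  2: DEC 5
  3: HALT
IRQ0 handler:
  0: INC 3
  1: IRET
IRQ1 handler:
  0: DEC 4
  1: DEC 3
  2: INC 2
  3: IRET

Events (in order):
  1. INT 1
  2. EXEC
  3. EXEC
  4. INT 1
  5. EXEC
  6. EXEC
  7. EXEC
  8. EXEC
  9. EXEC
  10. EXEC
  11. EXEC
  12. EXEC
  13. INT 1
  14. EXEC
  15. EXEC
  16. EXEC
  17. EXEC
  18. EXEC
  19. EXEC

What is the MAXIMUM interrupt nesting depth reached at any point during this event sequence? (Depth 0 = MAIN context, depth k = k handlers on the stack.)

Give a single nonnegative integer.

Event 1 (INT 1): INT 1 arrives: push (MAIN, PC=0), enter IRQ1 at PC=0 (depth now 1) [depth=1]
Event 2 (EXEC): [IRQ1] PC=0: DEC 4 -> ACC=-4 [depth=1]
Event 3 (EXEC): [IRQ1] PC=1: DEC 3 -> ACC=-7 [depth=1]
Event 4 (INT 1): INT 1 arrives: push (IRQ1, PC=2), enter IRQ1 at PC=0 (depth now 2) [depth=2]
Event 5 (EXEC): [IRQ1] PC=0: DEC 4 -> ACC=-11 [depth=2]
Event 6 (EXEC): [IRQ1] PC=1: DEC 3 -> ACC=-14 [depth=2]
Event 7 (EXEC): [IRQ1] PC=2: INC 2 -> ACC=-12 [depth=2]
Event 8 (EXEC): [IRQ1] PC=3: IRET -> resume IRQ1 at PC=2 (depth now 1) [depth=1]
Event 9 (EXEC): [IRQ1] PC=2: INC 2 -> ACC=-10 [depth=1]
Event 10 (EXEC): [IRQ1] PC=3: IRET -> resume MAIN at PC=0 (depth now 0) [depth=0]
Event 11 (EXEC): [MAIN] PC=0: NOP [depth=0]
Event 12 (EXEC): [MAIN] PC=1: INC 1 -> ACC=-9 [depth=0]
Event 13 (INT 1): INT 1 arrives: push (MAIN, PC=2), enter IRQ1 at PC=0 (depth now 1) [depth=1]
Event 14 (EXEC): [IRQ1] PC=0: DEC 4 -> ACC=-13 [depth=1]
Event 15 (EXEC): [IRQ1] PC=1: DEC 3 -> ACC=-16 [depth=1]
Event 16 (EXEC): [IRQ1] PC=2: INC 2 -> ACC=-14 [depth=1]
Event 17 (EXEC): [IRQ1] PC=3: IRET -> resume MAIN at PC=2 (depth now 0) [depth=0]
Event 18 (EXEC): [MAIN] PC=2: DEC 5 -> ACC=-19 [depth=0]
Event 19 (EXEC): [MAIN] PC=3: HALT [depth=0]
Max depth observed: 2

Answer: 2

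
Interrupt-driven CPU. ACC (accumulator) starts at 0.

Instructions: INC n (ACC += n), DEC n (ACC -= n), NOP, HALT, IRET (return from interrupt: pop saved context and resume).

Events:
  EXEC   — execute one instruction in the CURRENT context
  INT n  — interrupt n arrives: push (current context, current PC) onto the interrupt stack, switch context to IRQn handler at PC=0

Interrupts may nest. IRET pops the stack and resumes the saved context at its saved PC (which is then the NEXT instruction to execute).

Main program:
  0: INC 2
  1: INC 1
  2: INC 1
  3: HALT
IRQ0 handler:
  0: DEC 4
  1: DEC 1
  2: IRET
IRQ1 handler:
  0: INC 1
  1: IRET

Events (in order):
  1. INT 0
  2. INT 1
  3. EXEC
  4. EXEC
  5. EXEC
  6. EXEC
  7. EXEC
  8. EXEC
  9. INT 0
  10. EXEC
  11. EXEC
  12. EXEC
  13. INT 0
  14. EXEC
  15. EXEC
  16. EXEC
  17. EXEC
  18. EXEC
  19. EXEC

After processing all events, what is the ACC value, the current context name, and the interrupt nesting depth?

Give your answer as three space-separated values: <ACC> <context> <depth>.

Answer: -10 MAIN 0

Derivation:
Event 1 (INT 0): INT 0 arrives: push (MAIN, PC=0), enter IRQ0 at PC=0 (depth now 1)
Event 2 (INT 1): INT 1 arrives: push (IRQ0, PC=0), enter IRQ1 at PC=0 (depth now 2)
Event 3 (EXEC): [IRQ1] PC=0: INC 1 -> ACC=1
Event 4 (EXEC): [IRQ1] PC=1: IRET -> resume IRQ0 at PC=0 (depth now 1)
Event 5 (EXEC): [IRQ0] PC=0: DEC 4 -> ACC=-3
Event 6 (EXEC): [IRQ0] PC=1: DEC 1 -> ACC=-4
Event 7 (EXEC): [IRQ0] PC=2: IRET -> resume MAIN at PC=0 (depth now 0)
Event 8 (EXEC): [MAIN] PC=0: INC 2 -> ACC=-2
Event 9 (INT 0): INT 0 arrives: push (MAIN, PC=1), enter IRQ0 at PC=0 (depth now 1)
Event 10 (EXEC): [IRQ0] PC=0: DEC 4 -> ACC=-6
Event 11 (EXEC): [IRQ0] PC=1: DEC 1 -> ACC=-7
Event 12 (EXEC): [IRQ0] PC=2: IRET -> resume MAIN at PC=1 (depth now 0)
Event 13 (INT 0): INT 0 arrives: push (MAIN, PC=1), enter IRQ0 at PC=0 (depth now 1)
Event 14 (EXEC): [IRQ0] PC=0: DEC 4 -> ACC=-11
Event 15 (EXEC): [IRQ0] PC=1: DEC 1 -> ACC=-12
Event 16 (EXEC): [IRQ0] PC=2: IRET -> resume MAIN at PC=1 (depth now 0)
Event 17 (EXEC): [MAIN] PC=1: INC 1 -> ACC=-11
Event 18 (EXEC): [MAIN] PC=2: INC 1 -> ACC=-10
Event 19 (EXEC): [MAIN] PC=3: HALT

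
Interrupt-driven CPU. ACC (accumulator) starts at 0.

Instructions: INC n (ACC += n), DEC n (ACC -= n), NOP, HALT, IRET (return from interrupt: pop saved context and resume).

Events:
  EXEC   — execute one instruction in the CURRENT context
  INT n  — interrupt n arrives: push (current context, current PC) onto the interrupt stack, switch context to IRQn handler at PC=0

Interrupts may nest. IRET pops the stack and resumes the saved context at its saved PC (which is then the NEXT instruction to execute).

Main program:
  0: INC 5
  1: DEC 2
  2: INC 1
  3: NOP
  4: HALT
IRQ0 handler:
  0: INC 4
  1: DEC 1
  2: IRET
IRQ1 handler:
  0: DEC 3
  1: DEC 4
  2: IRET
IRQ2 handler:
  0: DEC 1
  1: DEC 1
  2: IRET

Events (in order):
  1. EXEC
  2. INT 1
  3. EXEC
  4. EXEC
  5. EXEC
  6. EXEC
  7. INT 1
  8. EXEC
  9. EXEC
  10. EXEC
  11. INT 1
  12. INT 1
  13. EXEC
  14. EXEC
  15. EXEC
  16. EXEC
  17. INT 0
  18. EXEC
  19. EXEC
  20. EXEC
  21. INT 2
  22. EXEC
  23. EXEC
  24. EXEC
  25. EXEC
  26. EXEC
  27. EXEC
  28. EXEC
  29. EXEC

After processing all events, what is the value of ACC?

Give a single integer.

Event 1 (EXEC): [MAIN] PC=0: INC 5 -> ACC=5
Event 2 (INT 1): INT 1 arrives: push (MAIN, PC=1), enter IRQ1 at PC=0 (depth now 1)
Event 3 (EXEC): [IRQ1] PC=0: DEC 3 -> ACC=2
Event 4 (EXEC): [IRQ1] PC=1: DEC 4 -> ACC=-2
Event 5 (EXEC): [IRQ1] PC=2: IRET -> resume MAIN at PC=1 (depth now 0)
Event 6 (EXEC): [MAIN] PC=1: DEC 2 -> ACC=-4
Event 7 (INT 1): INT 1 arrives: push (MAIN, PC=2), enter IRQ1 at PC=0 (depth now 1)
Event 8 (EXEC): [IRQ1] PC=0: DEC 3 -> ACC=-7
Event 9 (EXEC): [IRQ1] PC=1: DEC 4 -> ACC=-11
Event 10 (EXEC): [IRQ1] PC=2: IRET -> resume MAIN at PC=2 (depth now 0)
Event 11 (INT 1): INT 1 arrives: push (MAIN, PC=2), enter IRQ1 at PC=0 (depth now 1)
Event 12 (INT 1): INT 1 arrives: push (IRQ1, PC=0), enter IRQ1 at PC=0 (depth now 2)
Event 13 (EXEC): [IRQ1] PC=0: DEC 3 -> ACC=-14
Event 14 (EXEC): [IRQ1] PC=1: DEC 4 -> ACC=-18
Event 15 (EXEC): [IRQ1] PC=2: IRET -> resume IRQ1 at PC=0 (depth now 1)
Event 16 (EXEC): [IRQ1] PC=0: DEC 3 -> ACC=-21
Event 17 (INT 0): INT 0 arrives: push (IRQ1, PC=1), enter IRQ0 at PC=0 (depth now 2)
Event 18 (EXEC): [IRQ0] PC=0: INC 4 -> ACC=-17
Event 19 (EXEC): [IRQ0] PC=1: DEC 1 -> ACC=-18
Event 20 (EXEC): [IRQ0] PC=2: IRET -> resume IRQ1 at PC=1 (depth now 1)
Event 21 (INT 2): INT 2 arrives: push (IRQ1, PC=1), enter IRQ2 at PC=0 (depth now 2)
Event 22 (EXEC): [IRQ2] PC=0: DEC 1 -> ACC=-19
Event 23 (EXEC): [IRQ2] PC=1: DEC 1 -> ACC=-20
Event 24 (EXEC): [IRQ2] PC=2: IRET -> resume IRQ1 at PC=1 (depth now 1)
Event 25 (EXEC): [IRQ1] PC=1: DEC 4 -> ACC=-24
Event 26 (EXEC): [IRQ1] PC=2: IRET -> resume MAIN at PC=2 (depth now 0)
Event 27 (EXEC): [MAIN] PC=2: INC 1 -> ACC=-23
Event 28 (EXEC): [MAIN] PC=3: NOP
Event 29 (EXEC): [MAIN] PC=4: HALT

Answer: -23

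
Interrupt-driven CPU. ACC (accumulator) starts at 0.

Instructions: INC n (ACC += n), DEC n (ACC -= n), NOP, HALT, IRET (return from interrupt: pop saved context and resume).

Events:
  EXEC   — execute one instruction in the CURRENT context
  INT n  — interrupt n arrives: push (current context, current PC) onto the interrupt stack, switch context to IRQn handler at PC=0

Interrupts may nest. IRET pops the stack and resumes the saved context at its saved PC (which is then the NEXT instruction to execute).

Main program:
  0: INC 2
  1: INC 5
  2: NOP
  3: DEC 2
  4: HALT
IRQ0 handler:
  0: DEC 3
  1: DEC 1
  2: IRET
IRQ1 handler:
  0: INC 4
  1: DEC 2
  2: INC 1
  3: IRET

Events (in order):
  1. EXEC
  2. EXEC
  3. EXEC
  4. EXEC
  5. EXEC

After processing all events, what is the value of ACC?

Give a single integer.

Answer: 5

Derivation:
Event 1 (EXEC): [MAIN] PC=0: INC 2 -> ACC=2
Event 2 (EXEC): [MAIN] PC=1: INC 5 -> ACC=7
Event 3 (EXEC): [MAIN] PC=2: NOP
Event 4 (EXEC): [MAIN] PC=3: DEC 2 -> ACC=5
Event 5 (EXEC): [MAIN] PC=4: HALT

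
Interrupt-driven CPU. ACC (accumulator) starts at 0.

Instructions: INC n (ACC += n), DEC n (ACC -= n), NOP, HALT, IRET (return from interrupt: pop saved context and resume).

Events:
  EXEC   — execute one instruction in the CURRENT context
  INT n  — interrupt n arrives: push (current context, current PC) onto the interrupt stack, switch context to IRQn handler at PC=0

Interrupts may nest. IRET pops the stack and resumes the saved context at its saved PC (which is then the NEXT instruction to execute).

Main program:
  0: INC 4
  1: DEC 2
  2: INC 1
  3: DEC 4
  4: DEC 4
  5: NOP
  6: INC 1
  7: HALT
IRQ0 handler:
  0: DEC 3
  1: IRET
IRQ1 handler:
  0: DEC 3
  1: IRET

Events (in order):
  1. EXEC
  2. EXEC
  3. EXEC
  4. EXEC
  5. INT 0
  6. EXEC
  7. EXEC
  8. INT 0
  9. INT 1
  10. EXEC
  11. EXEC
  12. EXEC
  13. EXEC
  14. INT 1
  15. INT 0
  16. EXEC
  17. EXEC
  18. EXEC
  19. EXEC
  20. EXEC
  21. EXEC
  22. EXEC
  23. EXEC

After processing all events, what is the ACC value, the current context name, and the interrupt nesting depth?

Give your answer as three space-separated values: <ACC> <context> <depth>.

Event 1 (EXEC): [MAIN] PC=0: INC 4 -> ACC=4
Event 2 (EXEC): [MAIN] PC=1: DEC 2 -> ACC=2
Event 3 (EXEC): [MAIN] PC=2: INC 1 -> ACC=3
Event 4 (EXEC): [MAIN] PC=3: DEC 4 -> ACC=-1
Event 5 (INT 0): INT 0 arrives: push (MAIN, PC=4), enter IRQ0 at PC=0 (depth now 1)
Event 6 (EXEC): [IRQ0] PC=0: DEC 3 -> ACC=-4
Event 7 (EXEC): [IRQ0] PC=1: IRET -> resume MAIN at PC=4 (depth now 0)
Event 8 (INT 0): INT 0 arrives: push (MAIN, PC=4), enter IRQ0 at PC=0 (depth now 1)
Event 9 (INT 1): INT 1 arrives: push (IRQ0, PC=0), enter IRQ1 at PC=0 (depth now 2)
Event 10 (EXEC): [IRQ1] PC=0: DEC 3 -> ACC=-7
Event 11 (EXEC): [IRQ1] PC=1: IRET -> resume IRQ0 at PC=0 (depth now 1)
Event 12 (EXEC): [IRQ0] PC=0: DEC 3 -> ACC=-10
Event 13 (EXEC): [IRQ0] PC=1: IRET -> resume MAIN at PC=4 (depth now 0)
Event 14 (INT 1): INT 1 arrives: push (MAIN, PC=4), enter IRQ1 at PC=0 (depth now 1)
Event 15 (INT 0): INT 0 arrives: push (IRQ1, PC=0), enter IRQ0 at PC=0 (depth now 2)
Event 16 (EXEC): [IRQ0] PC=0: DEC 3 -> ACC=-13
Event 17 (EXEC): [IRQ0] PC=1: IRET -> resume IRQ1 at PC=0 (depth now 1)
Event 18 (EXEC): [IRQ1] PC=0: DEC 3 -> ACC=-16
Event 19 (EXEC): [IRQ1] PC=1: IRET -> resume MAIN at PC=4 (depth now 0)
Event 20 (EXEC): [MAIN] PC=4: DEC 4 -> ACC=-20
Event 21 (EXEC): [MAIN] PC=5: NOP
Event 22 (EXEC): [MAIN] PC=6: INC 1 -> ACC=-19
Event 23 (EXEC): [MAIN] PC=7: HALT

Answer: -19 MAIN 0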